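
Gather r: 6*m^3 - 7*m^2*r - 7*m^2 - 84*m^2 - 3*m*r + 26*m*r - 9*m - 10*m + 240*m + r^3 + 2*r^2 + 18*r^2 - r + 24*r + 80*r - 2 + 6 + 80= 6*m^3 - 91*m^2 + 221*m + r^3 + 20*r^2 + r*(-7*m^2 + 23*m + 103) + 84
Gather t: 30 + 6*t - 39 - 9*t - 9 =-3*t - 18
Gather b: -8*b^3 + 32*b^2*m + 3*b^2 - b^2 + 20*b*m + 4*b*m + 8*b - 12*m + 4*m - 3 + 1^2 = -8*b^3 + b^2*(32*m + 2) + b*(24*m + 8) - 8*m - 2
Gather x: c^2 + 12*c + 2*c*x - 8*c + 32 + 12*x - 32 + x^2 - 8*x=c^2 + 4*c + x^2 + x*(2*c + 4)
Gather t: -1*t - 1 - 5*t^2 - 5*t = -5*t^2 - 6*t - 1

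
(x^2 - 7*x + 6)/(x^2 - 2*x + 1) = (x - 6)/(x - 1)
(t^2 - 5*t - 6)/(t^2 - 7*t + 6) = (t + 1)/(t - 1)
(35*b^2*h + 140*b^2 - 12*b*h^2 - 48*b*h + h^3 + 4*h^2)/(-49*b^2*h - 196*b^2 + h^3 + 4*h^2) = (-5*b + h)/(7*b + h)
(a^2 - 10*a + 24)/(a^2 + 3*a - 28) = (a - 6)/(a + 7)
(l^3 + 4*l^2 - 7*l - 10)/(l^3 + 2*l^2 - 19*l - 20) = (l - 2)/(l - 4)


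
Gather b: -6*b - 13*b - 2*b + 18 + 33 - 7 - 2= 42 - 21*b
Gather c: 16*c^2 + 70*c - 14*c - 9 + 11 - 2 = 16*c^2 + 56*c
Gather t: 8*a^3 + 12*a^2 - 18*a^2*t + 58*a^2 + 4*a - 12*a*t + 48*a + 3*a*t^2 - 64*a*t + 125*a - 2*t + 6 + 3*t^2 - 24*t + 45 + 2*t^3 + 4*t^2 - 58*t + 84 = 8*a^3 + 70*a^2 + 177*a + 2*t^3 + t^2*(3*a + 7) + t*(-18*a^2 - 76*a - 84) + 135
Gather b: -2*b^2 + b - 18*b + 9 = -2*b^2 - 17*b + 9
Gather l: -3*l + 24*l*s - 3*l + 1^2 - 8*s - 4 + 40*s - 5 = l*(24*s - 6) + 32*s - 8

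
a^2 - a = a*(a - 1)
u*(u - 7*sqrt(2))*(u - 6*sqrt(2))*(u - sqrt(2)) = u^4 - 14*sqrt(2)*u^3 + 110*u^2 - 84*sqrt(2)*u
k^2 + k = k*(k + 1)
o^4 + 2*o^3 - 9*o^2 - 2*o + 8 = (o - 2)*(o - 1)*(o + 1)*(o + 4)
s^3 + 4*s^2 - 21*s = s*(s - 3)*(s + 7)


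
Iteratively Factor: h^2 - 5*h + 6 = (h - 3)*(h - 2)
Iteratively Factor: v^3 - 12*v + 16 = (v - 2)*(v^2 + 2*v - 8) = (v - 2)*(v + 4)*(v - 2)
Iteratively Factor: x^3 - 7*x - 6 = (x + 1)*(x^2 - x - 6) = (x + 1)*(x + 2)*(x - 3)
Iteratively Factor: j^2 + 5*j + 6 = (j + 2)*(j + 3)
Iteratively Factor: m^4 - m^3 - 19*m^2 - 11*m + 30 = (m - 5)*(m^3 + 4*m^2 + m - 6) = (m - 5)*(m - 1)*(m^2 + 5*m + 6) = (m - 5)*(m - 1)*(m + 3)*(m + 2)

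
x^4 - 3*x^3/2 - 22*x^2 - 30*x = x*(x - 6)*(x + 2)*(x + 5/2)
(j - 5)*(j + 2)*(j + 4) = j^3 + j^2 - 22*j - 40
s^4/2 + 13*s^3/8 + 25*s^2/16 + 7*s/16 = s*(s/2 + 1/2)*(s + 1/2)*(s + 7/4)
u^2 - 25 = (u - 5)*(u + 5)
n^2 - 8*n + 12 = (n - 6)*(n - 2)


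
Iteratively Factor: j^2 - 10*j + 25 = (j - 5)*(j - 5)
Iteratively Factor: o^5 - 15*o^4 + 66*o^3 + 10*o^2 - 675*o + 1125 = (o - 5)*(o^4 - 10*o^3 + 16*o^2 + 90*o - 225) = (o - 5)*(o - 3)*(o^3 - 7*o^2 - 5*o + 75) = (o - 5)^2*(o - 3)*(o^2 - 2*o - 15) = (o - 5)^3*(o - 3)*(o + 3)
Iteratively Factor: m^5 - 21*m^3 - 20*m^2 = (m + 1)*(m^4 - m^3 - 20*m^2) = (m + 1)*(m + 4)*(m^3 - 5*m^2) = (m - 5)*(m + 1)*(m + 4)*(m^2) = m*(m - 5)*(m + 1)*(m + 4)*(m)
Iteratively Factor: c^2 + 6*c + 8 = (c + 4)*(c + 2)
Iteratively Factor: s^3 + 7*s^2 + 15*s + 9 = (s + 1)*(s^2 + 6*s + 9) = (s + 1)*(s + 3)*(s + 3)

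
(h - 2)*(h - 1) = h^2 - 3*h + 2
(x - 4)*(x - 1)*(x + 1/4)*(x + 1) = x^4 - 15*x^3/4 - 2*x^2 + 15*x/4 + 1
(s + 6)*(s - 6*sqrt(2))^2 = s^3 - 12*sqrt(2)*s^2 + 6*s^2 - 72*sqrt(2)*s + 72*s + 432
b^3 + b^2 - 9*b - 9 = (b - 3)*(b + 1)*(b + 3)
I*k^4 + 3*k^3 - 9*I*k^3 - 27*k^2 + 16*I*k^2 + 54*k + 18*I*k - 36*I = (k - 6)*(k - 3)*(k - 2*I)*(I*k + 1)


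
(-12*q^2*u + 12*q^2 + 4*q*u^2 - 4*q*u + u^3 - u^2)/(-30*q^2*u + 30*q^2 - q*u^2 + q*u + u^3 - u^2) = (12*q^2 - 4*q*u - u^2)/(30*q^2 + q*u - u^2)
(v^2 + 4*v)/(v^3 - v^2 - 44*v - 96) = v/(v^2 - 5*v - 24)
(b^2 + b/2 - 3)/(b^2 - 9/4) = 2*(b + 2)/(2*b + 3)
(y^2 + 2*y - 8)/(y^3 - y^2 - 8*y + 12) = (y + 4)/(y^2 + y - 6)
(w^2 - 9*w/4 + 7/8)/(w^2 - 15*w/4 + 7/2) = (w - 1/2)/(w - 2)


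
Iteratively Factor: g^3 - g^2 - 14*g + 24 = (g - 2)*(g^2 + g - 12) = (g - 3)*(g - 2)*(g + 4)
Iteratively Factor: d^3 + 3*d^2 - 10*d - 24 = (d - 3)*(d^2 + 6*d + 8) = (d - 3)*(d + 2)*(d + 4)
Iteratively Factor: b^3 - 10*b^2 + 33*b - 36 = (b - 4)*(b^2 - 6*b + 9) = (b - 4)*(b - 3)*(b - 3)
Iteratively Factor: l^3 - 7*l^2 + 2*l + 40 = (l + 2)*(l^2 - 9*l + 20) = (l - 4)*(l + 2)*(l - 5)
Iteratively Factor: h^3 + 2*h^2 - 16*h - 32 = (h + 4)*(h^2 - 2*h - 8) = (h - 4)*(h + 4)*(h + 2)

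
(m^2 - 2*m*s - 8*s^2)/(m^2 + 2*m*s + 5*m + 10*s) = (m - 4*s)/(m + 5)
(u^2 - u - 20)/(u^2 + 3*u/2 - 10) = 2*(u - 5)/(2*u - 5)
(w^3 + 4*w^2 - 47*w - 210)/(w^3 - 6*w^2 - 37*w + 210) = (w + 5)/(w - 5)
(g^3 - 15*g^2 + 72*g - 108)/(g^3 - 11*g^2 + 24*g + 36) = (g - 3)/(g + 1)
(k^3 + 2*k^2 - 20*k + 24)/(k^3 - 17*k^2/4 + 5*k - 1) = 4*(k + 6)/(4*k - 1)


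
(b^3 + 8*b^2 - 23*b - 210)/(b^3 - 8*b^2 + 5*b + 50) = (b^2 + 13*b + 42)/(b^2 - 3*b - 10)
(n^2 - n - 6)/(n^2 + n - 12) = (n + 2)/(n + 4)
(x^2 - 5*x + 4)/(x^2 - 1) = (x - 4)/(x + 1)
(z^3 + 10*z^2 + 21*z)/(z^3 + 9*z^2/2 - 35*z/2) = 2*(z + 3)/(2*z - 5)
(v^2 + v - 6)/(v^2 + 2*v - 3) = (v - 2)/(v - 1)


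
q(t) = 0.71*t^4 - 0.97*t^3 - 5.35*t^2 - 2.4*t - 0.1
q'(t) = 2.84*t^3 - 2.91*t^2 - 10.7*t - 2.4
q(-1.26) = -1.84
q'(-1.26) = 0.78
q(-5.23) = 536.09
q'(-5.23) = -432.31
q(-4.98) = 435.66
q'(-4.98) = -372.04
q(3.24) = -18.79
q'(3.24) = 28.98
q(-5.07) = 470.09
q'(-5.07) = -393.07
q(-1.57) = -1.45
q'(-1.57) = -3.76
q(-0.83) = -0.90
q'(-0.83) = 2.85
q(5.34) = 264.15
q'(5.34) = 289.94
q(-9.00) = 4953.59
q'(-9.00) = -2212.17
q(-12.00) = 15657.02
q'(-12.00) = -5200.56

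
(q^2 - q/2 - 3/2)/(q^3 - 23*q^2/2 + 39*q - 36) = (q + 1)/(q^2 - 10*q + 24)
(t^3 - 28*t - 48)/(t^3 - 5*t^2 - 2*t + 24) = (t^2 - 2*t - 24)/(t^2 - 7*t + 12)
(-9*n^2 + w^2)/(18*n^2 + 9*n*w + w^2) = (-3*n + w)/(6*n + w)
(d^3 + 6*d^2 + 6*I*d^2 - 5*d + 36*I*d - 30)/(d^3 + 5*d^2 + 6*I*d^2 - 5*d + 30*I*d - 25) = (d + 6)/(d + 5)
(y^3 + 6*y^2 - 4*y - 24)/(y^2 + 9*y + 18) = (y^2 - 4)/(y + 3)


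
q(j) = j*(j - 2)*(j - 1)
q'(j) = j*(j - 2) + j*(j - 1) + (j - 2)*(j - 1) = 3*j^2 - 6*j + 2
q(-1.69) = -16.78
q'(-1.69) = 20.71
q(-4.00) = -120.00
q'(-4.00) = 74.00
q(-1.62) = -15.36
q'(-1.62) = 19.59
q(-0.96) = -5.57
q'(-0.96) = 10.52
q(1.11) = -0.11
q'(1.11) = -0.96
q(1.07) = -0.07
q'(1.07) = -0.99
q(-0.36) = -1.16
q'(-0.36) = 4.55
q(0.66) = 0.30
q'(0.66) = -0.65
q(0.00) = 0.00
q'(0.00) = 2.00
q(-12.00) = -2184.00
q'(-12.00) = 506.00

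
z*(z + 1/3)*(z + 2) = z^3 + 7*z^2/3 + 2*z/3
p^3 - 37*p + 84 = (p - 4)*(p - 3)*(p + 7)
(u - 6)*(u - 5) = u^2 - 11*u + 30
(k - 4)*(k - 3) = k^2 - 7*k + 12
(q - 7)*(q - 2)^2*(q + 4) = q^4 - 7*q^3 - 12*q^2 + 100*q - 112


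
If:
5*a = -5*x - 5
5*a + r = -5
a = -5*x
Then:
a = -5/4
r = 5/4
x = 1/4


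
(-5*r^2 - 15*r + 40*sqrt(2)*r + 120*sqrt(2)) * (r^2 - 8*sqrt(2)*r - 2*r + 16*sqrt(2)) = -5*r^4 - 5*r^3 + 80*sqrt(2)*r^3 - 610*r^2 + 80*sqrt(2)*r^2 - 480*sqrt(2)*r - 640*r + 3840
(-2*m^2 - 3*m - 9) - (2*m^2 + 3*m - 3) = -4*m^2 - 6*m - 6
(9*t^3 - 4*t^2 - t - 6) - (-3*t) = 9*t^3 - 4*t^2 + 2*t - 6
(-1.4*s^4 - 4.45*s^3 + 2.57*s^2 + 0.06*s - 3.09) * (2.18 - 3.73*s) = 5.222*s^5 + 13.5465*s^4 - 19.2871*s^3 + 5.3788*s^2 + 11.6565*s - 6.7362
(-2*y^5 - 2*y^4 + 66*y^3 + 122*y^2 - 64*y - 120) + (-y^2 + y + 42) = -2*y^5 - 2*y^4 + 66*y^3 + 121*y^2 - 63*y - 78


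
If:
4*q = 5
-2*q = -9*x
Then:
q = 5/4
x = 5/18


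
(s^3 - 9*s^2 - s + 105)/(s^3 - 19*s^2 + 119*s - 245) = (s + 3)/(s - 7)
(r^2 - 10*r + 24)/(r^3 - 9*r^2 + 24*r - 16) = (r - 6)/(r^2 - 5*r + 4)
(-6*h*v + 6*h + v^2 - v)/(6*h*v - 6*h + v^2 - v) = (-6*h + v)/(6*h + v)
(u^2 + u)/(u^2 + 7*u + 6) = u/(u + 6)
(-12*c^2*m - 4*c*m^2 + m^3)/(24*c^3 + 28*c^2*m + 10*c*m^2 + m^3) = m*(-6*c + m)/(12*c^2 + 8*c*m + m^2)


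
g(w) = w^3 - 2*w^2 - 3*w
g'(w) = 3*w^2 - 4*w - 3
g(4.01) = 20.29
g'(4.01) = 29.20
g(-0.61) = 0.86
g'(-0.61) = 0.56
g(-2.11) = -11.97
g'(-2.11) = 18.80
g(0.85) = -3.38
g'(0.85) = -4.23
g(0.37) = -1.33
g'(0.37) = -4.07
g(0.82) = -3.25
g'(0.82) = -4.26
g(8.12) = 379.16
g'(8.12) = 162.32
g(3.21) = 2.84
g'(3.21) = 15.07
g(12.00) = 1404.00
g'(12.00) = 381.00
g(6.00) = 126.00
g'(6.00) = 81.00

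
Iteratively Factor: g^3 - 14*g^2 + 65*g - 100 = (g - 4)*(g^2 - 10*g + 25) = (g - 5)*(g - 4)*(g - 5)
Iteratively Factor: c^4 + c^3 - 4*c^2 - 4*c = (c + 1)*(c^3 - 4*c) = (c - 2)*(c + 1)*(c^2 + 2*c) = (c - 2)*(c + 1)*(c + 2)*(c)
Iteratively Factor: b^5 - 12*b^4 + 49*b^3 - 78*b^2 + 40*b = (b - 4)*(b^4 - 8*b^3 + 17*b^2 - 10*b) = (b - 4)*(b - 2)*(b^3 - 6*b^2 + 5*b) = b*(b - 4)*(b - 2)*(b^2 - 6*b + 5) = b*(b - 5)*(b - 4)*(b - 2)*(b - 1)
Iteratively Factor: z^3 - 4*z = (z)*(z^2 - 4) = z*(z - 2)*(z + 2)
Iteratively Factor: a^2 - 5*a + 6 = (a - 2)*(a - 3)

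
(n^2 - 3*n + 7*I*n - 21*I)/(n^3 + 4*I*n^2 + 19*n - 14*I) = (n - 3)/(n^2 - 3*I*n - 2)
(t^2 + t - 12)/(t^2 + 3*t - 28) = (t^2 + t - 12)/(t^2 + 3*t - 28)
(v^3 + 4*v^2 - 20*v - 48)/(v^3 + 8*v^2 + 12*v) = (v - 4)/v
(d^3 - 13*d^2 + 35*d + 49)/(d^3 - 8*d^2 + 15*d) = (d^3 - 13*d^2 + 35*d + 49)/(d*(d^2 - 8*d + 15))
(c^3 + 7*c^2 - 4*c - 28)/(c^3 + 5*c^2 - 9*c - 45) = (c^3 + 7*c^2 - 4*c - 28)/(c^3 + 5*c^2 - 9*c - 45)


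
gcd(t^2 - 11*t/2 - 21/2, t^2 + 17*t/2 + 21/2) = t + 3/2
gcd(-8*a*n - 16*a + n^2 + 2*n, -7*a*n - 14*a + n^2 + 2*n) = n + 2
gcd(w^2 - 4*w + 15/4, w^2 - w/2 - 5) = w - 5/2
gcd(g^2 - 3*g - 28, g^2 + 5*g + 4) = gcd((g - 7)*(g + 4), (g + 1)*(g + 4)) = g + 4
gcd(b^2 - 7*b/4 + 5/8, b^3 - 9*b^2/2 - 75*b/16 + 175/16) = b - 5/4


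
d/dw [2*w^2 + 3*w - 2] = 4*w + 3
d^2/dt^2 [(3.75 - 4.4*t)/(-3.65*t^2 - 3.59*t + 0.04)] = ((4.4*t - 3.75)*(7.3*t + 3.59)*(14.6*t + 7.18) - (96.36*t + 4.217)*(3.65*t^2 + 3.59*t - 0.04))/(3.65*t^2 + 3.59*t - 0.04)^3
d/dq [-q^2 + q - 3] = 1 - 2*q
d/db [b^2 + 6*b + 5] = 2*b + 6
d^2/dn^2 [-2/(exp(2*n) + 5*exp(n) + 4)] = 2*(-2*(2*exp(n) + 5)^2*exp(n) + (4*exp(n) + 5)*(exp(2*n) + 5*exp(n) + 4))*exp(n)/(exp(2*n) + 5*exp(n) + 4)^3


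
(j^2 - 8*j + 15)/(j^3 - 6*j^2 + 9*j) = (j - 5)/(j*(j - 3))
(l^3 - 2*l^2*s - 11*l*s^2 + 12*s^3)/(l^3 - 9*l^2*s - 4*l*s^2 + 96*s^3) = (-l + s)/(-l + 8*s)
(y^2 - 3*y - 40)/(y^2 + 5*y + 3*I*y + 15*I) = (y - 8)/(y + 3*I)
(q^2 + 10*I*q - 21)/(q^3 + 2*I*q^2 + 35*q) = (q + 3*I)/(q*(q - 5*I))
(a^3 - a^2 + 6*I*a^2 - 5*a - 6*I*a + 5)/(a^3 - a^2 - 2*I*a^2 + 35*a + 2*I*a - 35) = (a + I)/(a - 7*I)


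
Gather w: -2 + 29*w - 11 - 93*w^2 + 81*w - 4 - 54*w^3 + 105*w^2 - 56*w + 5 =-54*w^3 + 12*w^2 + 54*w - 12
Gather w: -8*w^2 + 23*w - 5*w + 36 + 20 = -8*w^2 + 18*w + 56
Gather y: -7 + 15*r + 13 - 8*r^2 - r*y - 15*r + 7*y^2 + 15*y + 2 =-8*r^2 + 7*y^2 + y*(15 - r) + 8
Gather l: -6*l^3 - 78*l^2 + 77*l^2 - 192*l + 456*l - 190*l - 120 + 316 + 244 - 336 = -6*l^3 - l^2 + 74*l + 104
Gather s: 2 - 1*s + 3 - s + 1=6 - 2*s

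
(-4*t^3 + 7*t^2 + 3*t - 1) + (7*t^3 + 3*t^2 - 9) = 3*t^3 + 10*t^2 + 3*t - 10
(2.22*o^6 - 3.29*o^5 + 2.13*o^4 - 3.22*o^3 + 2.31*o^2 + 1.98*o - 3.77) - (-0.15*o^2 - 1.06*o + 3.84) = 2.22*o^6 - 3.29*o^5 + 2.13*o^4 - 3.22*o^3 + 2.46*o^2 + 3.04*o - 7.61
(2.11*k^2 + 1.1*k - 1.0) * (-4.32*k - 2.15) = -9.1152*k^3 - 9.2885*k^2 + 1.955*k + 2.15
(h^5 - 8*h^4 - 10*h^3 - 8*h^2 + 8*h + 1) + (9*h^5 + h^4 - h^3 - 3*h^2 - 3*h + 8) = 10*h^5 - 7*h^4 - 11*h^3 - 11*h^2 + 5*h + 9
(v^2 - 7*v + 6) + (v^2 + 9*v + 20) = 2*v^2 + 2*v + 26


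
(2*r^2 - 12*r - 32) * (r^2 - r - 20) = 2*r^4 - 14*r^3 - 60*r^2 + 272*r + 640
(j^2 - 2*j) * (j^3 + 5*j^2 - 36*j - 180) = j^5 + 3*j^4 - 46*j^3 - 108*j^2 + 360*j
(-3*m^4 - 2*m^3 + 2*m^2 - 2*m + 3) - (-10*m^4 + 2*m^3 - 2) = 7*m^4 - 4*m^3 + 2*m^2 - 2*m + 5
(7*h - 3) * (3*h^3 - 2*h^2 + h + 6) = 21*h^4 - 23*h^3 + 13*h^2 + 39*h - 18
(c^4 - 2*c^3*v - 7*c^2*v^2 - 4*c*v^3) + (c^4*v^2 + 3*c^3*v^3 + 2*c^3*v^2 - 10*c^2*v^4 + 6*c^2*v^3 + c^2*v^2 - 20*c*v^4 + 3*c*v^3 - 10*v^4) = c^4*v^2 + c^4 + 3*c^3*v^3 + 2*c^3*v^2 - 2*c^3*v - 10*c^2*v^4 + 6*c^2*v^3 - 6*c^2*v^2 - 20*c*v^4 - c*v^3 - 10*v^4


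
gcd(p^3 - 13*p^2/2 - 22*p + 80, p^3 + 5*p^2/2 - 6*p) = p + 4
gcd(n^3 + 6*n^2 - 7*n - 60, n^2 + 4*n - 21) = n - 3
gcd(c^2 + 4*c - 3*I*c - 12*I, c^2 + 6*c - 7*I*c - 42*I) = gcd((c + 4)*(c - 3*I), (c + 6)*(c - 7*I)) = 1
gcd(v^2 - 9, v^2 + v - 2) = 1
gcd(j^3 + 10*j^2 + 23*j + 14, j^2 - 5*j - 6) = j + 1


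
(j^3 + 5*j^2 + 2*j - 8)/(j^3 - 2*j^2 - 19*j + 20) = (j + 2)/(j - 5)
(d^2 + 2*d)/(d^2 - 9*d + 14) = d*(d + 2)/(d^2 - 9*d + 14)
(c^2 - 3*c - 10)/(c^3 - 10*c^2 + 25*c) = (c + 2)/(c*(c - 5))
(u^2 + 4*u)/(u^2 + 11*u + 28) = u/(u + 7)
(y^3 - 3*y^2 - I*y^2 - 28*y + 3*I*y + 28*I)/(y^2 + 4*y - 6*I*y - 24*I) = (y^2 - y*(7 + I) + 7*I)/(y - 6*I)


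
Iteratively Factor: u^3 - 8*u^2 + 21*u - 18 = (u - 2)*(u^2 - 6*u + 9) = (u - 3)*(u - 2)*(u - 3)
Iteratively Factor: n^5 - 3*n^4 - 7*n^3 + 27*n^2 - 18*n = (n - 1)*(n^4 - 2*n^3 - 9*n^2 + 18*n) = n*(n - 1)*(n^3 - 2*n^2 - 9*n + 18) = n*(n - 2)*(n - 1)*(n^2 - 9) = n*(n - 3)*(n - 2)*(n - 1)*(n + 3)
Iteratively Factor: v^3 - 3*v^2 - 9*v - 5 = (v + 1)*(v^2 - 4*v - 5) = (v - 5)*(v + 1)*(v + 1)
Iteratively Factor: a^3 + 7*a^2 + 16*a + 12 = (a + 2)*(a^2 + 5*a + 6) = (a + 2)^2*(a + 3)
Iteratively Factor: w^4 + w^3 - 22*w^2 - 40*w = (w + 4)*(w^3 - 3*w^2 - 10*w) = (w + 2)*(w + 4)*(w^2 - 5*w) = w*(w + 2)*(w + 4)*(w - 5)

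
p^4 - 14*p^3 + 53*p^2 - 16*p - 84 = (p - 7)*(p - 6)*(p - 2)*(p + 1)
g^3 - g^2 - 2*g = g*(g - 2)*(g + 1)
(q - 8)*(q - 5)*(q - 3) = q^3 - 16*q^2 + 79*q - 120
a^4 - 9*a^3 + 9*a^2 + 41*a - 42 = (a - 7)*(a - 3)*(a - 1)*(a + 2)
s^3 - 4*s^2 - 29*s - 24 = (s - 8)*(s + 1)*(s + 3)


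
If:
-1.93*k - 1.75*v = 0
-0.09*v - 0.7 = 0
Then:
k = 7.05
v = -7.78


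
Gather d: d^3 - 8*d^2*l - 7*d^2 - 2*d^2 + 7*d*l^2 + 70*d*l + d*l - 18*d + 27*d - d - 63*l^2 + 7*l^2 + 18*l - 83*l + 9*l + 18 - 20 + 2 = d^3 + d^2*(-8*l - 9) + d*(7*l^2 + 71*l + 8) - 56*l^2 - 56*l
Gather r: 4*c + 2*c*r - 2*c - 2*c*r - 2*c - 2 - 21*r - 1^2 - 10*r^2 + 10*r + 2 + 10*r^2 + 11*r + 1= 0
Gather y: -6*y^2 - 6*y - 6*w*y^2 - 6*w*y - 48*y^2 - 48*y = y^2*(-6*w - 54) + y*(-6*w - 54)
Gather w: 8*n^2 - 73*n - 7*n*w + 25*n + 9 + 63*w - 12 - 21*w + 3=8*n^2 - 48*n + w*(42 - 7*n)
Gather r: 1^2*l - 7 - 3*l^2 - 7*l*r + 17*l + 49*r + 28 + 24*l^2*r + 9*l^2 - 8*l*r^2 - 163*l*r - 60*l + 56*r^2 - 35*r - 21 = 6*l^2 - 42*l + r^2*(56 - 8*l) + r*(24*l^2 - 170*l + 14)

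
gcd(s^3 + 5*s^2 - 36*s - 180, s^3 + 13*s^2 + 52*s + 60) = s^2 + 11*s + 30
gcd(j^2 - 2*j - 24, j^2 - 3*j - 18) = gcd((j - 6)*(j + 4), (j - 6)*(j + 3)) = j - 6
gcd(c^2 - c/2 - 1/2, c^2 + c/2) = c + 1/2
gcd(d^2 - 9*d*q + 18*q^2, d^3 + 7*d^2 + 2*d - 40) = 1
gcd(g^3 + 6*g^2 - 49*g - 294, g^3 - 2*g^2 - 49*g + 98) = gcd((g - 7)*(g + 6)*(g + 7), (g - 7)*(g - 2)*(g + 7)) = g^2 - 49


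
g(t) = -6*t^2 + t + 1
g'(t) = 1 - 12*t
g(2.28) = -27.91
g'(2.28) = -26.36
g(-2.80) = -48.84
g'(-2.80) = 34.60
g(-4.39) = -119.02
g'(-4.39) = 53.68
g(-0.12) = 0.79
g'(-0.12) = 2.44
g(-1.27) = -9.95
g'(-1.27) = 16.24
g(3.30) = -61.04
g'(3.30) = -38.60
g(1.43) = -9.84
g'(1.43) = -16.16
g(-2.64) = -43.46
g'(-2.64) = 32.68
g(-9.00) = -494.00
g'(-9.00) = 109.00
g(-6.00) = -221.00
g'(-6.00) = 73.00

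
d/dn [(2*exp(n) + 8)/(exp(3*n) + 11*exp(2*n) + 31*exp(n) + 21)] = 2*(-(exp(n) + 4)*(3*exp(2*n) + 22*exp(n) + 31) + exp(3*n) + 11*exp(2*n) + 31*exp(n) + 21)*exp(n)/(exp(3*n) + 11*exp(2*n) + 31*exp(n) + 21)^2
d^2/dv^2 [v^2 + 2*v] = 2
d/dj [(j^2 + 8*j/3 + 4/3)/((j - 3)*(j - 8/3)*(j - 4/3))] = 3*(-27*j^4 - 144*j^3 + 816*j^2 - 72*j - 1328)/(81*j^6 - 1134*j^5 + 6489*j^4 - 19368*j^3 + 31696*j^2 - 26880*j + 9216)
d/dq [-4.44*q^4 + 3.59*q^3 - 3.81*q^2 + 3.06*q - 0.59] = -17.76*q^3 + 10.77*q^2 - 7.62*q + 3.06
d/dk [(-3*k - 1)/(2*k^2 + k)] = (6*k^2 + 4*k + 1)/(k^2*(4*k^2 + 4*k + 1))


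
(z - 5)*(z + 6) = z^2 + z - 30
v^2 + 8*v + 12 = (v + 2)*(v + 6)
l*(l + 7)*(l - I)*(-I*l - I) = -I*l^4 - l^3 - 8*I*l^3 - 8*l^2 - 7*I*l^2 - 7*l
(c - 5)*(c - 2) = c^2 - 7*c + 10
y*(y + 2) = y^2 + 2*y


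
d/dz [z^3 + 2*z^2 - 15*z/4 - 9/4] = 3*z^2 + 4*z - 15/4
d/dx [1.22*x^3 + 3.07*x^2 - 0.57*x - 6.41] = 3.66*x^2 + 6.14*x - 0.57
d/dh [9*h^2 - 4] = 18*h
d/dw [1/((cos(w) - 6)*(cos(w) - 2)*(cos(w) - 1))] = (-3*sin(w)^2 - 18*cos(w) + 23)*sin(w)/((cos(w) - 6)^2*(cos(w) - 2)^2*(cos(w) - 1)^2)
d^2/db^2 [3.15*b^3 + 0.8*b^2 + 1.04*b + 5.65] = 18.9*b + 1.6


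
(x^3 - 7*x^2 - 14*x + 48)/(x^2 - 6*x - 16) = (x^2 + x - 6)/(x + 2)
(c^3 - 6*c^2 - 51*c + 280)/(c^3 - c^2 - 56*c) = (c - 5)/c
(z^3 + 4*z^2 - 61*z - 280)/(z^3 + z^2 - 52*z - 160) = (z + 7)/(z + 4)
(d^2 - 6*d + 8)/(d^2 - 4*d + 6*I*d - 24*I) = (d - 2)/(d + 6*I)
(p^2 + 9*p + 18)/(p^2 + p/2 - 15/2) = 2*(p + 6)/(2*p - 5)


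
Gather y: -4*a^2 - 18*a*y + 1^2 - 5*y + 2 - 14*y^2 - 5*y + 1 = -4*a^2 - 14*y^2 + y*(-18*a - 10) + 4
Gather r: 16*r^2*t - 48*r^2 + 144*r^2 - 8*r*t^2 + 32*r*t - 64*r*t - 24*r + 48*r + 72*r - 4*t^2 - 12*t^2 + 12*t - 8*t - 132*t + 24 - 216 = r^2*(16*t + 96) + r*(-8*t^2 - 32*t + 96) - 16*t^2 - 128*t - 192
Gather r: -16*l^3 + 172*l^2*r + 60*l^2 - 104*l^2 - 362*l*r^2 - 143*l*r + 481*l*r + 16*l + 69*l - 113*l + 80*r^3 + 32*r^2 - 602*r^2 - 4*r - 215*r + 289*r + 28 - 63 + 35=-16*l^3 - 44*l^2 - 28*l + 80*r^3 + r^2*(-362*l - 570) + r*(172*l^2 + 338*l + 70)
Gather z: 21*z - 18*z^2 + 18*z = -18*z^2 + 39*z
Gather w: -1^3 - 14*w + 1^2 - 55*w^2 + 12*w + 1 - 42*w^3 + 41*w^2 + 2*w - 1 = -42*w^3 - 14*w^2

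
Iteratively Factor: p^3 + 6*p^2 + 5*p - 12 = (p + 3)*(p^2 + 3*p - 4) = (p - 1)*(p + 3)*(p + 4)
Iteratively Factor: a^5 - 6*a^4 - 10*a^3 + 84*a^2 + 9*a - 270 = (a - 3)*(a^4 - 3*a^3 - 19*a^2 + 27*a + 90) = (a - 5)*(a - 3)*(a^3 + 2*a^2 - 9*a - 18) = (a - 5)*(a - 3)*(a + 3)*(a^2 - a - 6) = (a - 5)*(a - 3)*(a + 2)*(a + 3)*(a - 3)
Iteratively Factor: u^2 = (u)*(u)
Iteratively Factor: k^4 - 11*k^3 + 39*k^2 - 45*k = (k)*(k^3 - 11*k^2 + 39*k - 45) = k*(k - 3)*(k^2 - 8*k + 15) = k*(k - 5)*(k - 3)*(k - 3)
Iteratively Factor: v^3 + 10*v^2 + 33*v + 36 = (v + 4)*(v^2 + 6*v + 9) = (v + 3)*(v + 4)*(v + 3)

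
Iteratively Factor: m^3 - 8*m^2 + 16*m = (m - 4)*(m^2 - 4*m) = m*(m - 4)*(m - 4)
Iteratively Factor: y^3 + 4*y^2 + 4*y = (y + 2)*(y^2 + 2*y) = y*(y + 2)*(y + 2)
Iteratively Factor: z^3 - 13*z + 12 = (z + 4)*(z^2 - 4*z + 3) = (z - 1)*(z + 4)*(z - 3)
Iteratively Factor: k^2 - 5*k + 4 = (k - 1)*(k - 4)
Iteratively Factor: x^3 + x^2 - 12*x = (x + 4)*(x^2 - 3*x) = x*(x + 4)*(x - 3)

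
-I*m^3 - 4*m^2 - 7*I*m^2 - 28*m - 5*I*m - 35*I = (m + 7)*(m - 5*I)*(-I*m + 1)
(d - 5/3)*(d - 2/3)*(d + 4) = d^3 + 5*d^2/3 - 74*d/9 + 40/9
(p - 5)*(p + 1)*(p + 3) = p^3 - p^2 - 17*p - 15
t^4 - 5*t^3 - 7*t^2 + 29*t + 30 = (t - 5)*(t - 3)*(t + 1)*(t + 2)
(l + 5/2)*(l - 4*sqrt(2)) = l^2 - 4*sqrt(2)*l + 5*l/2 - 10*sqrt(2)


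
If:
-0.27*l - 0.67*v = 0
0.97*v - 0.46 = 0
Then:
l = -1.18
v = 0.47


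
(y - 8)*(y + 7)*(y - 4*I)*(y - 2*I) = y^4 - y^3 - 6*I*y^3 - 64*y^2 + 6*I*y^2 + 8*y + 336*I*y + 448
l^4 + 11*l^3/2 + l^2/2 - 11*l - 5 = (l + 1/2)*(l + 5)*(l - sqrt(2))*(l + sqrt(2))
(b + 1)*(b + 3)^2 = b^3 + 7*b^2 + 15*b + 9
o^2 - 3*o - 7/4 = (o - 7/2)*(o + 1/2)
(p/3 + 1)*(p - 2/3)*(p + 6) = p^3/3 + 25*p^2/9 + 4*p - 4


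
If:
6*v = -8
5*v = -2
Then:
No Solution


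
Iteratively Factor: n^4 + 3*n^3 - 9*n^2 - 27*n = (n)*(n^3 + 3*n^2 - 9*n - 27) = n*(n + 3)*(n^2 - 9) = n*(n + 3)^2*(n - 3)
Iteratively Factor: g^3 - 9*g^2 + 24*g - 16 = (g - 1)*(g^2 - 8*g + 16) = (g - 4)*(g - 1)*(g - 4)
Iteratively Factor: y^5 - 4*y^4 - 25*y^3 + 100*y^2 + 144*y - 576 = (y - 4)*(y^4 - 25*y^2 + 144) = (y - 4)*(y + 3)*(y^3 - 3*y^2 - 16*y + 48) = (y - 4)^2*(y + 3)*(y^2 + y - 12) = (y - 4)^2*(y - 3)*(y + 3)*(y + 4)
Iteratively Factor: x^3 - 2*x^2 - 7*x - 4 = (x + 1)*(x^2 - 3*x - 4) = (x - 4)*(x + 1)*(x + 1)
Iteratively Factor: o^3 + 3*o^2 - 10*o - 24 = (o + 4)*(o^2 - o - 6) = (o + 2)*(o + 4)*(o - 3)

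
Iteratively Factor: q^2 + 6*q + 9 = (q + 3)*(q + 3)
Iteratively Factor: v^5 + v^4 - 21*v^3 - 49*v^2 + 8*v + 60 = (v - 1)*(v^4 + 2*v^3 - 19*v^2 - 68*v - 60) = (v - 5)*(v - 1)*(v^3 + 7*v^2 + 16*v + 12) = (v - 5)*(v - 1)*(v + 3)*(v^2 + 4*v + 4) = (v - 5)*(v - 1)*(v + 2)*(v + 3)*(v + 2)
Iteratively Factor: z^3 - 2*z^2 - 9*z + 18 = (z + 3)*(z^2 - 5*z + 6) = (z - 3)*(z + 3)*(z - 2)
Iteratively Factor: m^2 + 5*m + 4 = (m + 1)*(m + 4)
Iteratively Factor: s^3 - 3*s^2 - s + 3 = (s - 1)*(s^2 - 2*s - 3) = (s - 1)*(s + 1)*(s - 3)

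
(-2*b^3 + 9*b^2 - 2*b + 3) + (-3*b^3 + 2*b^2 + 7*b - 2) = -5*b^3 + 11*b^2 + 5*b + 1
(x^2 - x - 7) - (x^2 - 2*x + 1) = x - 8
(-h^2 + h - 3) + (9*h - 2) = -h^2 + 10*h - 5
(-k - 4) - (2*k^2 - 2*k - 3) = -2*k^2 + k - 1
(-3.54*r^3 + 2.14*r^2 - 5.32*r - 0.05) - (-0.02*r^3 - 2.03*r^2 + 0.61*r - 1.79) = -3.52*r^3 + 4.17*r^2 - 5.93*r + 1.74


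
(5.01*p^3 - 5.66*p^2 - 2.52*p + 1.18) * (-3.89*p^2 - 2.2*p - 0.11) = -19.4889*p^5 + 10.9954*p^4 + 21.7037*p^3 + 1.5764*p^2 - 2.3188*p - 0.1298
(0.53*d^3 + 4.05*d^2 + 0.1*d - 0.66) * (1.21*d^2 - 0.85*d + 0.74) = 0.6413*d^5 + 4.45*d^4 - 2.9293*d^3 + 2.1134*d^2 + 0.635*d - 0.4884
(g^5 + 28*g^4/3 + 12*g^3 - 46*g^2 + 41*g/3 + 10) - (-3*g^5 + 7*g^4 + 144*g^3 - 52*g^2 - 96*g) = 4*g^5 + 7*g^4/3 - 132*g^3 + 6*g^2 + 329*g/3 + 10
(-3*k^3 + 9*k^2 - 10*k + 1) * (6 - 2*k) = 6*k^4 - 36*k^3 + 74*k^2 - 62*k + 6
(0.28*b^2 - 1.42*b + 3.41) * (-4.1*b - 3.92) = -1.148*b^3 + 4.7244*b^2 - 8.4146*b - 13.3672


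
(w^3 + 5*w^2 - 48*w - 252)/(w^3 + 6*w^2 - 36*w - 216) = (w - 7)/(w - 6)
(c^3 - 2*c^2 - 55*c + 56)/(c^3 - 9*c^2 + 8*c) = (c + 7)/c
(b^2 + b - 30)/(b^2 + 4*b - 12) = (b - 5)/(b - 2)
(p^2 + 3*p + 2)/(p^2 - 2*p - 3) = (p + 2)/(p - 3)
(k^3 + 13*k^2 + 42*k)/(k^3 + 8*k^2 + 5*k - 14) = k*(k + 6)/(k^2 + k - 2)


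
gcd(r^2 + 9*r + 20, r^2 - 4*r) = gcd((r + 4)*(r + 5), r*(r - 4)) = 1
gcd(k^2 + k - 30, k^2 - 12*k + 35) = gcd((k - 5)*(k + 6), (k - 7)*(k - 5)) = k - 5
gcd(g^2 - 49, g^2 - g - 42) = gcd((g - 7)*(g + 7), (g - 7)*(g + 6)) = g - 7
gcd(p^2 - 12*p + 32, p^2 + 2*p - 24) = p - 4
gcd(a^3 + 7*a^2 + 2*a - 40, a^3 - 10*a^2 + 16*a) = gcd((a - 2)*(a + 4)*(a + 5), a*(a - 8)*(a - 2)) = a - 2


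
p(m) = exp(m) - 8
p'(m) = exp(m)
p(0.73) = -5.92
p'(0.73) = 2.08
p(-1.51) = -7.78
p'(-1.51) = 0.22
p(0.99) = -5.31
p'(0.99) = 2.69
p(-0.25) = -7.22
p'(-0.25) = 0.78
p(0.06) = -6.94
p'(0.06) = 1.06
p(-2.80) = -7.94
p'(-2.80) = 0.06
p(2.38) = 2.80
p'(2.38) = 10.80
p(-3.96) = -7.98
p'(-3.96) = 0.02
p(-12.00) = -8.00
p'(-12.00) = 0.00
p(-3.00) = -7.95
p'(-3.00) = 0.05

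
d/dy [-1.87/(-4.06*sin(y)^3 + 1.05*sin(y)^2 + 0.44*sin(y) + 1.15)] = (-22.7766*sin(y)^2 + 3.927*sin(y) + 0.8228)*cos(y)/(-4.06*sin(y)^3 + 1.05*sin(y)^2 + 0.44*sin(y) + 1.15)^2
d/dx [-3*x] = -3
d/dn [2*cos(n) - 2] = -2*sin(n)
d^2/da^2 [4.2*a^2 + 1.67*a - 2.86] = 8.40000000000000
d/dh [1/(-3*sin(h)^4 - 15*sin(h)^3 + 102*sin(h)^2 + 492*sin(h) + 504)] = (7*sin(h) - 4*cos(h)^2 - 78)*cos(h)/(3*(sin(h) - 6)^2*(sin(h) + 2)^3*(sin(h) + 7)^2)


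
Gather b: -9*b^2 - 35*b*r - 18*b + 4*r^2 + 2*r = -9*b^2 + b*(-35*r - 18) + 4*r^2 + 2*r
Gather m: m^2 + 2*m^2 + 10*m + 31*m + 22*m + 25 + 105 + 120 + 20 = 3*m^2 + 63*m + 270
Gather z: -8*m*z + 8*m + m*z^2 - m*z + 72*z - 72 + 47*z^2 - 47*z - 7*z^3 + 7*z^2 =8*m - 7*z^3 + z^2*(m + 54) + z*(25 - 9*m) - 72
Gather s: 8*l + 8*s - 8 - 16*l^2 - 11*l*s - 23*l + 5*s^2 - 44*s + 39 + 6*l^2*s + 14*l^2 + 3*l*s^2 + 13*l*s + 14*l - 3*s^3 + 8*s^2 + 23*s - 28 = -2*l^2 - l - 3*s^3 + s^2*(3*l + 13) + s*(6*l^2 + 2*l - 13) + 3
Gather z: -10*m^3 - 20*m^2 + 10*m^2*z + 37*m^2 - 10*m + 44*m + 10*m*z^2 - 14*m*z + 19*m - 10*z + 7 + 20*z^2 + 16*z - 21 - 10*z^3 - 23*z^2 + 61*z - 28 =-10*m^3 + 17*m^2 + 53*m - 10*z^3 + z^2*(10*m - 3) + z*(10*m^2 - 14*m + 67) - 42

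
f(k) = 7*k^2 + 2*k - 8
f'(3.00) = 44.00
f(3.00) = 61.00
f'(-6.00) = -82.00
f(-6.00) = 232.00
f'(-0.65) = -7.10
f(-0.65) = -6.34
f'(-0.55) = -5.70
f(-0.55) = -6.98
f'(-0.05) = 1.30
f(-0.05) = -8.08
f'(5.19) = 74.66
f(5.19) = 190.93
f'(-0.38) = -3.32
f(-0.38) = -7.75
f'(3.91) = 56.74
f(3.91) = 106.84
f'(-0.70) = -7.80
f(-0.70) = -5.97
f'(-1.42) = -17.88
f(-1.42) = 3.27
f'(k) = 14*k + 2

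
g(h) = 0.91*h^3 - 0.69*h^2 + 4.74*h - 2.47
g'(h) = 2.73*h^2 - 1.38*h + 4.74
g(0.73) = 0.98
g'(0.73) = 5.19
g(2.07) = 12.46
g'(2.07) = 13.58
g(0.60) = 0.32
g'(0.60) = 4.89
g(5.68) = 168.95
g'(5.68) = 84.98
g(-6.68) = -336.17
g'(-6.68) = 135.78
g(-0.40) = -4.53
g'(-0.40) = 5.73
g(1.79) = 9.02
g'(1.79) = 11.02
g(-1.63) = -15.97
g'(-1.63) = 14.24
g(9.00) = 647.69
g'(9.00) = 213.45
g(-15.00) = -3300.07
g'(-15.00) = 639.69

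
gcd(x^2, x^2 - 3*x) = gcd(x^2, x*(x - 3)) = x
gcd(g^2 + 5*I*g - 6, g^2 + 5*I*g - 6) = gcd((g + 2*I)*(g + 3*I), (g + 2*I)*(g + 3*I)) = g^2 + 5*I*g - 6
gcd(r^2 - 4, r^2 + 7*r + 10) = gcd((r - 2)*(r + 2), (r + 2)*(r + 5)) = r + 2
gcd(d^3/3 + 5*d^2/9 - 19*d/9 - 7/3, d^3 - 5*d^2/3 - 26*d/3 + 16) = d + 3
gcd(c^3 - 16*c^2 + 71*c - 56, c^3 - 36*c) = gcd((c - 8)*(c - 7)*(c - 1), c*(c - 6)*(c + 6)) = 1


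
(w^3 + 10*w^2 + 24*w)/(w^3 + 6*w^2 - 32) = w*(w + 6)/(w^2 + 2*w - 8)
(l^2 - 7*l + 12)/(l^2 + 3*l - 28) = (l - 3)/(l + 7)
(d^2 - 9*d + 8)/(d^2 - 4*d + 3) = (d - 8)/(d - 3)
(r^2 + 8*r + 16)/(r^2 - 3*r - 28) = (r + 4)/(r - 7)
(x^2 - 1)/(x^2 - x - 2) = (x - 1)/(x - 2)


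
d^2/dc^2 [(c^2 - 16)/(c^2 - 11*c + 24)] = 2*(11*c^3 - 120*c^2 + 528*c - 976)/(c^6 - 33*c^5 + 435*c^4 - 2915*c^3 + 10440*c^2 - 19008*c + 13824)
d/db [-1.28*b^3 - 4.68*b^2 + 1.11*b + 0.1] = -3.84*b^2 - 9.36*b + 1.11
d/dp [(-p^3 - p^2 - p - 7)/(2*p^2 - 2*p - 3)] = (-2*p^4 + 4*p^3 + 13*p^2 + 34*p - 11)/(4*p^4 - 8*p^3 - 8*p^2 + 12*p + 9)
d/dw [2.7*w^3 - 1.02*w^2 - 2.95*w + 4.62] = 8.1*w^2 - 2.04*w - 2.95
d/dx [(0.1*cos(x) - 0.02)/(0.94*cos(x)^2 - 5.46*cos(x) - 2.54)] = (0.094*cos(x)^2 - 0.0376*cos(x) + 0.3632)*sin(x)/(0.8836*cos(x)^4 - 10.2648*cos(x)^3 + 25.0364*cos(x)^2 + 27.7368*cos(x) + 6.4516)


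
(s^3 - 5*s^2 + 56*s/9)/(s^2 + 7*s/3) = (9*s^2 - 45*s + 56)/(3*(3*s + 7))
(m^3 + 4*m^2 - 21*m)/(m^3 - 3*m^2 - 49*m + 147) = m/(m - 7)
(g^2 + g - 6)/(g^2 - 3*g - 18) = (g - 2)/(g - 6)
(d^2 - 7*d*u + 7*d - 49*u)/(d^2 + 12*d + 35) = (d - 7*u)/(d + 5)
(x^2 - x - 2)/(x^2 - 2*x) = (x + 1)/x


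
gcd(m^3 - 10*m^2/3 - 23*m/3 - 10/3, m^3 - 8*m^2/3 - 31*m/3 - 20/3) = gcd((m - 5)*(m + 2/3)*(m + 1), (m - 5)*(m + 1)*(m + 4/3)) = m^2 - 4*m - 5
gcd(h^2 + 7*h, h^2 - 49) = h + 7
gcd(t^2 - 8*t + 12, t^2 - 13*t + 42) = t - 6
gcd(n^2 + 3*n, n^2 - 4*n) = n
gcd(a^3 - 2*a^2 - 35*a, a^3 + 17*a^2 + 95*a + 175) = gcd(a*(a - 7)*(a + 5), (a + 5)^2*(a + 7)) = a + 5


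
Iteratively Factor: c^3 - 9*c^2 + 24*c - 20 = (c - 2)*(c^2 - 7*c + 10) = (c - 5)*(c - 2)*(c - 2)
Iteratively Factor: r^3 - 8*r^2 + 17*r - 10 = (r - 5)*(r^2 - 3*r + 2) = (r - 5)*(r - 1)*(r - 2)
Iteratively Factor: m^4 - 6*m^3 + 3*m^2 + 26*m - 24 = (m - 1)*(m^3 - 5*m^2 - 2*m + 24) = (m - 4)*(m - 1)*(m^2 - m - 6) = (m - 4)*(m - 1)*(m + 2)*(m - 3)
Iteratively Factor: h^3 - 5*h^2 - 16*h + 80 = (h + 4)*(h^2 - 9*h + 20) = (h - 4)*(h + 4)*(h - 5)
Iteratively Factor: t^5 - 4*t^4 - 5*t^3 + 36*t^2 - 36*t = (t + 3)*(t^4 - 7*t^3 + 16*t^2 - 12*t) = (t - 2)*(t + 3)*(t^3 - 5*t^2 + 6*t) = t*(t - 2)*(t + 3)*(t^2 - 5*t + 6) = t*(t - 2)^2*(t + 3)*(t - 3)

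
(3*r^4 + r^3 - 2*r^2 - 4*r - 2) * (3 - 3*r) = -9*r^5 + 6*r^4 + 9*r^3 + 6*r^2 - 6*r - 6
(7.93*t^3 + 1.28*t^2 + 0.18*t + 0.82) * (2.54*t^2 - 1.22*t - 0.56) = 20.1422*t^5 - 6.4234*t^4 - 5.5452*t^3 + 1.1464*t^2 - 1.1012*t - 0.4592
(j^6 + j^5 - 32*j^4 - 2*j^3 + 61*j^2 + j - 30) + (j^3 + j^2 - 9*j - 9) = j^6 + j^5 - 32*j^4 - j^3 + 62*j^2 - 8*j - 39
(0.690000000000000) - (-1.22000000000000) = 1.91000000000000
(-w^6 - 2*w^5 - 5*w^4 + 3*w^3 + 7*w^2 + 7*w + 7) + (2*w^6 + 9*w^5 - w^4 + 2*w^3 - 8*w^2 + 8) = w^6 + 7*w^5 - 6*w^4 + 5*w^3 - w^2 + 7*w + 15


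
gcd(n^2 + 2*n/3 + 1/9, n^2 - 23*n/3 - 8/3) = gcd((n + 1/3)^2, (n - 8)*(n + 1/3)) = n + 1/3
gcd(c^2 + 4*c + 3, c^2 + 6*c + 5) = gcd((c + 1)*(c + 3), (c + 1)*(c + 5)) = c + 1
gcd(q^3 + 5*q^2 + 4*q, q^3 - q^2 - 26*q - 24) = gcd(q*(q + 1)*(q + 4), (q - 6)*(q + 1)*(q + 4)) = q^2 + 5*q + 4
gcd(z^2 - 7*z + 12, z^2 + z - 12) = z - 3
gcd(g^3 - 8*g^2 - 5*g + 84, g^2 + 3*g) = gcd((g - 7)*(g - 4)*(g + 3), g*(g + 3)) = g + 3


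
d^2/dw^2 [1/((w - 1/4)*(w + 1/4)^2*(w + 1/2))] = 1024*(2560*w^4 + 1600*w^3 + 48*w^2 - 52*w + 11)/(131072*w^10 + 229376*w^9 + 122880*w^8 - 2048*w^7 - 22016*w^6 - 4992*w^5 + 928*w^4 + 424*w^3 + 12*w^2 - 10*w - 1)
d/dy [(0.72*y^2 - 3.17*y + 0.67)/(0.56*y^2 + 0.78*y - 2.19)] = (2.3368*y^2 - 3.904*y + 6.4197)/(0.3136*y^4 + 0.8736*y^3 - 1.8444*y^2 - 3.4164*y + 4.7961)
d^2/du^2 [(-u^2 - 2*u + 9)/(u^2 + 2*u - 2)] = 42*(u^2 + 2*u + 2)/(u^6 + 6*u^5 + 6*u^4 - 16*u^3 - 12*u^2 + 24*u - 8)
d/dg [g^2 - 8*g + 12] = 2*g - 8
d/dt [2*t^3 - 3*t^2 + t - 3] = 6*t^2 - 6*t + 1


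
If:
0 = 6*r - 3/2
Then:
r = 1/4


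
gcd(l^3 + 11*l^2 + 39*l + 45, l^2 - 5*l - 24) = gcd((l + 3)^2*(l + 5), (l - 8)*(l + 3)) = l + 3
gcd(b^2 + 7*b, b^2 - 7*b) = b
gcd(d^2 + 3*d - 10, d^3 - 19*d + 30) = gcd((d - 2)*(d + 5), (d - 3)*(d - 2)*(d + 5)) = d^2 + 3*d - 10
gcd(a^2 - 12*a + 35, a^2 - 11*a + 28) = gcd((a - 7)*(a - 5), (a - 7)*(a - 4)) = a - 7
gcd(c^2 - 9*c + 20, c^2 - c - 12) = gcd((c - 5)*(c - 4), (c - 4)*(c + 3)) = c - 4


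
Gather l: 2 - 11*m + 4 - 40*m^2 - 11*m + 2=-40*m^2 - 22*m + 8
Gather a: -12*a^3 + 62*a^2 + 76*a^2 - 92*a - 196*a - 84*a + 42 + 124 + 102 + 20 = -12*a^3 + 138*a^2 - 372*a + 288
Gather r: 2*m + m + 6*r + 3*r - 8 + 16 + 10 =3*m + 9*r + 18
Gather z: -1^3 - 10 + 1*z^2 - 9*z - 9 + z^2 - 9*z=2*z^2 - 18*z - 20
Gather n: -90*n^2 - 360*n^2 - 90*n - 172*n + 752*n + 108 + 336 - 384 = -450*n^2 + 490*n + 60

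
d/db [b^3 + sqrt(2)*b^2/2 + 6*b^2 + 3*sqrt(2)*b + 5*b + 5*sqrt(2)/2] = 3*b^2 + sqrt(2)*b + 12*b + 3*sqrt(2) + 5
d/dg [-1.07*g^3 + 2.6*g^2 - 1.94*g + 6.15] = -3.21*g^2 + 5.2*g - 1.94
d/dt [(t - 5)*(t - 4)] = 2*t - 9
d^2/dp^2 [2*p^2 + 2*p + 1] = 4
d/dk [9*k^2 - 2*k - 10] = 18*k - 2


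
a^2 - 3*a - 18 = (a - 6)*(a + 3)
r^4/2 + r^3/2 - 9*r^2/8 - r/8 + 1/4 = (r/2 + 1)*(r - 1)*(r - 1/2)*(r + 1/2)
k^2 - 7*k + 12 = (k - 4)*(k - 3)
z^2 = z^2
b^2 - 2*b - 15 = (b - 5)*(b + 3)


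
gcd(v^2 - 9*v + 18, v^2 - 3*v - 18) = v - 6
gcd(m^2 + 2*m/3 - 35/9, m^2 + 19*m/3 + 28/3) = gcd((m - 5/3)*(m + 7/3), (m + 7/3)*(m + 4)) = m + 7/3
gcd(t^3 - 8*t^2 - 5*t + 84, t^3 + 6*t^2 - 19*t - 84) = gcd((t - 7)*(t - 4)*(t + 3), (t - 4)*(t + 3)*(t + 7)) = t^2 - t - 12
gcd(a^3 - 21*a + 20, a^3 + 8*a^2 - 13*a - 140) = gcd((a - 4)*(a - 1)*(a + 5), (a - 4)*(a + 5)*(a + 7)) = a^2 + a - 20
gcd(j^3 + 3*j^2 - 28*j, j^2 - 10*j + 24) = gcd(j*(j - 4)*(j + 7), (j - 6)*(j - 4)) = j - 4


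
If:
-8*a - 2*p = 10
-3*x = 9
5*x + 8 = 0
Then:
No Solution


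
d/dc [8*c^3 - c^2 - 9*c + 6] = 24*c^2 - 2*c - 9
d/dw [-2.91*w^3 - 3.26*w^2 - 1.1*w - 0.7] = -8.73*w^2 - 6.52*w - 1.1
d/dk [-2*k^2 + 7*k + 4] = 7 - 4*k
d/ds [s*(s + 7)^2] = (s + 7)*(3*s + 7)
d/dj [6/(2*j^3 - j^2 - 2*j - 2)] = 12*(-3*j^2 + j + 1)/(-2*j^3 + j^2 + 2*j + 2)^2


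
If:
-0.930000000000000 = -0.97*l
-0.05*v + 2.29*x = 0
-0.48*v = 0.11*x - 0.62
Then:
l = 0.96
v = 1.29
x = 0.03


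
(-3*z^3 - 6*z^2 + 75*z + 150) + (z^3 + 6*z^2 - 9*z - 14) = -2*z^3 + 66*z + 136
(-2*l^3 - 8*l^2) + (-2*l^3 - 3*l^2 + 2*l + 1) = -4*l^3 - 11*l^2 + 2*l + 1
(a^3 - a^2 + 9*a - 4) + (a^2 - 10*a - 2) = a^3 - a - 6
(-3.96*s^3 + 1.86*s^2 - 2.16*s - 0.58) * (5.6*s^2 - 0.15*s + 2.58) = -22.176*s^5 + 11.01*s^4 - 22.5918*s^3 + 1.8748*s^2 - 5.4858*s - 1.4964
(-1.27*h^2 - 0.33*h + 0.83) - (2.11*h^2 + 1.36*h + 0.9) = -3.38*h^2 - 1.69*h - 0.0700000000000001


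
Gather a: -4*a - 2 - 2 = -4*a - 4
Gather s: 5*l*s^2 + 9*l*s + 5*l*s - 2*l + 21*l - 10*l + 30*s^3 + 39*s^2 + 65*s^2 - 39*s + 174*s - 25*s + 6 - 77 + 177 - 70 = 9*l + 30*s^3 + s^2*(5*l + 104) + s*(14*l + 110) + 36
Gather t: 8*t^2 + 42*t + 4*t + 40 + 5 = 8*t^2 + 46*t + 45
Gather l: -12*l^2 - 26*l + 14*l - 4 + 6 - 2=-12*l^2 - 12*l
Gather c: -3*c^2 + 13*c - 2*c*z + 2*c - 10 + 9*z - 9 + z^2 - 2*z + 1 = -3*c^2 + c*(15 - 2*z) + z^2 + 7*z - 18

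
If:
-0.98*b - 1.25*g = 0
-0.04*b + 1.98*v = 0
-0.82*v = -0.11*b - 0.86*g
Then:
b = 0.00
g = 0.00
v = 0.00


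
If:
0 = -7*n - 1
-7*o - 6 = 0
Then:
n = -1/7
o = -6/7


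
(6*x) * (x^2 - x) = 6*x^3 - 6*x^2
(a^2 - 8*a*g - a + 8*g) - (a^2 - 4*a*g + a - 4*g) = -4*a*g - 2*a + 12*g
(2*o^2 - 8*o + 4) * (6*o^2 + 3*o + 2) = 12*o^4 - 42*o^3 + 4*o^2 - 4*o + 8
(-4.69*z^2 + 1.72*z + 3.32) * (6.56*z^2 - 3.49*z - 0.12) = -30.7664*z^4 + 27.6513*z^3 + 16.3392*z^2 - 11.7932*z - 0.3984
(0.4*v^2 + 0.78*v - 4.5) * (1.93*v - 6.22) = 0.772*v^3 - 0.9826*v^2 - 13.5366*v + 27.99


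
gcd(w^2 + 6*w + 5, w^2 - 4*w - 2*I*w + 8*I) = 1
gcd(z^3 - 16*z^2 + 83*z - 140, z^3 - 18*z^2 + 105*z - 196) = z^2 - 11*z + 28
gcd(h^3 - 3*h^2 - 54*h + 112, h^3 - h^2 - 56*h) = h^2 - h - 56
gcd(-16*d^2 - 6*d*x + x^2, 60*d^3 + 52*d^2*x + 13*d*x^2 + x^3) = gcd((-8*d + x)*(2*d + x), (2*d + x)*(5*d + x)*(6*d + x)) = 2*d + x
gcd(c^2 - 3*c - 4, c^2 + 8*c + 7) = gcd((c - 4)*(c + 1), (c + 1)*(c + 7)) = c + 1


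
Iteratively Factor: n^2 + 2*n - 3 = (n - 1)*(n + 3)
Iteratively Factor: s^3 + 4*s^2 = (s)*(s^2 + 4*s) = s*(s + 4)*(s)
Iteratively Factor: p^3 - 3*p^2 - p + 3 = (p - 3)*(p^2 - 1) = (p - 3)*(p + 1)*(p - 1)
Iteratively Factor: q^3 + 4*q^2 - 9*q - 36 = (q + 3)*(q^2 + q - 12) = (q - 3)*(q + 3)*(q + 4)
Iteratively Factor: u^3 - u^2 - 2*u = (u - 2)*(u^2 + u) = (u - 2)*(u + 1)*(u)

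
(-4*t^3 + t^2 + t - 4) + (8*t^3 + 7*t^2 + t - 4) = 4*t^3 + 8*t^2 + 2*t - 8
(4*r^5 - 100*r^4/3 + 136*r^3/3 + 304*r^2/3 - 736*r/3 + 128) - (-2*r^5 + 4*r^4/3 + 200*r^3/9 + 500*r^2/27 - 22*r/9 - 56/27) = 6*r^5 - 104*r^4/3 + 208*r^3/9 + 2236*r^2/27 - 2186*r/9 + 3512/27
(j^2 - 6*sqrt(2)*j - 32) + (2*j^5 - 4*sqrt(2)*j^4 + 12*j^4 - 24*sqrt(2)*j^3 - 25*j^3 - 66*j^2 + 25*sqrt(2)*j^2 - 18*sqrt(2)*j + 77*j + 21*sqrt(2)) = 2*j^5 - 4*sqrt(2)*j^4 + 12*j^4 - 24*sqrt(2)*j^3 - 25*j^3 - 65*j^2 + 25*sqrt(2)*j^2 - 24*sqrt(2)*j + 77*j - 32 + 21*sqrt(2)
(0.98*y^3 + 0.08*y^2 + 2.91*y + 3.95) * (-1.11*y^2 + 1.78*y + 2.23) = -1.0878*y^5 + 1.6556*y^4 - 0.902300000000001*y^3 + 0.973699999999999*y^2 + 13.5203*y + 8.8085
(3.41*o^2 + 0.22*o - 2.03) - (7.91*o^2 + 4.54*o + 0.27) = -4.5*o^2 - 4.32*o - 2.3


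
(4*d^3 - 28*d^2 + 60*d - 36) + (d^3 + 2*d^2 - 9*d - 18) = 5*d^3 - 26*d^2 + 51*d - 54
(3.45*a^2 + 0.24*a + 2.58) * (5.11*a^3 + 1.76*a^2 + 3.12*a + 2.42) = 17.6295*a^5 + 7.2984*a^4 + 24.3702*a^3 + 13.6386*a^2 + 8.6304*a + 6.2436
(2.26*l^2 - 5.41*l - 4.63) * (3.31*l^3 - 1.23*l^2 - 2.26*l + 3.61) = 7.4806*l^5 - 20.6869*l^4 - 13.7786*l^3 + 26.0801*l^2 - 9.0663*l - 16.7143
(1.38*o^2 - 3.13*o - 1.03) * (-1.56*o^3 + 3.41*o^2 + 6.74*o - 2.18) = -2.1528*o^5 + 9.5886*o^4 + 0.2347*o^3 - 27.6169*o^2 - 0.1188*o + 2.2454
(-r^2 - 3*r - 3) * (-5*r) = 5*r^3 + 15*r^2 + 15*r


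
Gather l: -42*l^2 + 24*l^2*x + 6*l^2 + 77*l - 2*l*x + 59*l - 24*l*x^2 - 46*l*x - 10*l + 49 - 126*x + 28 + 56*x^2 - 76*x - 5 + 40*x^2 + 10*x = l^2*(24*x - 36) + l*(-24*x^2 - 48*x + 126) + 96*x^2 - 192*x + 72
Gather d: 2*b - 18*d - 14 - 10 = 2*b - 18*d - 24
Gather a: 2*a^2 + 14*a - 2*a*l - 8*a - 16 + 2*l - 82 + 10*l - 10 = 2*a^2 + a*(6 - 2*l) + 12*l - 108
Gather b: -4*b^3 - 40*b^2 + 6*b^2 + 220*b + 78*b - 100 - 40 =-4*b^3 - 34*b^2 + 298*b - 140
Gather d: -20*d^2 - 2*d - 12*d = -20*d^2 - 14*d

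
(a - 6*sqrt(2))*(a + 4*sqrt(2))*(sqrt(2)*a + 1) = sqrt(2)*a^3 - 3*a^2 - 50*sqrt(2)*a - 48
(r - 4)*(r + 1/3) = r^2 - 11*r/3 - 4/3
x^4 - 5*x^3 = x^3*(x - 5)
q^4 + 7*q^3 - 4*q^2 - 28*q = q*(q - 2)*(q + 2)*(q + 7)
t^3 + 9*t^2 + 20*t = t*(t + 4)*(t + 5)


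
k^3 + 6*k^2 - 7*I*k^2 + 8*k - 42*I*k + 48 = (k + 6)*(k - 8*I)*(k + I)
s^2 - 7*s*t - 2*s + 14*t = (s - 2)*(s - 7*t)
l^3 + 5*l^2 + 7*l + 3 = (l + 1)^2*(l + 3)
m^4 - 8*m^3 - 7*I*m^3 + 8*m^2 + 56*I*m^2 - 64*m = m*(m - 8)*(m - 8*I)*(m + I)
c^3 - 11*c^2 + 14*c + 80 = (c - 8)*(c - 5)*(c + 2)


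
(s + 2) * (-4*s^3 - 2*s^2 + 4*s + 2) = -4*s^4 - 10*s^3 + 10*s + 4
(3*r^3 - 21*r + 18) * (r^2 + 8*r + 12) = 3*r^5 + 24*r^4 + 15*r^3 - 150*r^2 - 108*r + 216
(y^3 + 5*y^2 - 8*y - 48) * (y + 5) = y^4 + 10*y^3 + 17*y^2 - 88*y - 240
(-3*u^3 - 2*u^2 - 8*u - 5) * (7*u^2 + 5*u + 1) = -21*u^5 - 29*u^4 - 69*u^3 - 77*u^2 - 33*u - 5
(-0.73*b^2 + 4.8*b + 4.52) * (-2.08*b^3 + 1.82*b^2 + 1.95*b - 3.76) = 1.5184*b^5 - 11.3126*b^4 - 2.0891*b^3 + 20.3312*b^2 - 9.234*b - 16.9952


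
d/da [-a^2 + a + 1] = 1 - 2*a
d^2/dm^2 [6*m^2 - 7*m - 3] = 12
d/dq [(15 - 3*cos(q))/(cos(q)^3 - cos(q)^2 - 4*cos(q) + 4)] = 3*(-23*cos(q)/2 + 8*cos(2*q) - cos(3*q)/2 - 8)*sin(q)/(cos(q)^3 - cos(q)^2 - 4*cos(q) + 4)^2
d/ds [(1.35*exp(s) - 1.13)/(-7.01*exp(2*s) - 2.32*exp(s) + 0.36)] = (9.4635*exp(2*s) - 15.8426*exp(s) - 2.1356)*exp(s)/(49.1401*exp(4*s) + 32.5264*exp(3*s) + 0.3352*exp(2*s) - 1.6704*exp(s) + 0.1296)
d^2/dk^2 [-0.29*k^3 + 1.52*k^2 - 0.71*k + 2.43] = 3.04 - 1.74*k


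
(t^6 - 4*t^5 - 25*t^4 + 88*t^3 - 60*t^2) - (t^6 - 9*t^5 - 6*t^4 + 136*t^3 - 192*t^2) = 5*t^5 - 19*t^4 - 48*t^3 + 132*t^2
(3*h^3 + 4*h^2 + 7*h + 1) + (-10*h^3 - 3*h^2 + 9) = -7*h^3 + h^2 + 7*h + 10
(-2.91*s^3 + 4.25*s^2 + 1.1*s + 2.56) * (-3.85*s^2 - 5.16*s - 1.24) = 11.2035*s^5 - 1.3469*s^4 - 22.5566*s^3 - 20.802*s^2 - 14.5736*s - 3.1744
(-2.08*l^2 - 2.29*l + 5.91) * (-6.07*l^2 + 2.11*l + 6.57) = 12.6256*l^4 + 9.5115*l^3 - 54.3712*l^2 - 2.5752*l + 38.8287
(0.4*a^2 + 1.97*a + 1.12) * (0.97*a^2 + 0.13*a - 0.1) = 0.388*a^4 + 1.9629*a^3 + 1.3025*a^2 - 0.0514*a - 0.112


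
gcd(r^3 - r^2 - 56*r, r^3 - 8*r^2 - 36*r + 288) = r - 8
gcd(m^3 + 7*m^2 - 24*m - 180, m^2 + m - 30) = m^2 + m - 30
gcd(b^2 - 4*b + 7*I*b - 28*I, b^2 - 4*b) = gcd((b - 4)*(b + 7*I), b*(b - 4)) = b - 4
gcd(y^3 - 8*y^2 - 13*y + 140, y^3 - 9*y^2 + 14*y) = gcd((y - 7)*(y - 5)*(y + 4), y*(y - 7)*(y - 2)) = y - 7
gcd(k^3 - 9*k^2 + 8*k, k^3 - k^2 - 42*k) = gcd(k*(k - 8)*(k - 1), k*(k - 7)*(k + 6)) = k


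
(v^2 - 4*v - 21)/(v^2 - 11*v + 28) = (v + 3)/(v - 4)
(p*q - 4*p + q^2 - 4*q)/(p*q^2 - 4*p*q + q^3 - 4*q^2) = 1/q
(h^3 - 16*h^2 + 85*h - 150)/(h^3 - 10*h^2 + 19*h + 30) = (h - 5)/(h + 1)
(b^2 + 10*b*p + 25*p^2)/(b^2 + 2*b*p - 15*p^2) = (-b - 5*p)/(-b + 3*p)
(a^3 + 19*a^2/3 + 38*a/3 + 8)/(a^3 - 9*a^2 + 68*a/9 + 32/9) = 3*(3*a^3 + 19*a^2 + 38*a + 24)/(9*a^3 - 81*a^2 + 68*a + 32)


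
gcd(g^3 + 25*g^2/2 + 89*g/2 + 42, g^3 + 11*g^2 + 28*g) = g^2 + 11*g + 28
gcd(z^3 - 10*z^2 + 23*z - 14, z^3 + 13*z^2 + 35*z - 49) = z - 1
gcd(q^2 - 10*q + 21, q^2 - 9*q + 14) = q - 7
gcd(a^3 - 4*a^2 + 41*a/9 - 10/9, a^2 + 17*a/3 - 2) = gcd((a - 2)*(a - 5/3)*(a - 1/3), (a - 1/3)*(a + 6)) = a - 1/3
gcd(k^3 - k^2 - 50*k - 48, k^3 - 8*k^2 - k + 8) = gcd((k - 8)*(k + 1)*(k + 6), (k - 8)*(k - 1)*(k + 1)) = k^2 - 7*k - 8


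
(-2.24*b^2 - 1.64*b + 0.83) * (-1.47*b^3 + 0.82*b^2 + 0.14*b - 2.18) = 3.2928*b^5 + 0.574*b^4 - 2.8785*b^3 + 5.3342*b^2 + 3.6914*b - 1.8094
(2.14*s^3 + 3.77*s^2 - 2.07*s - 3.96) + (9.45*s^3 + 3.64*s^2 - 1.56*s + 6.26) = 11.59*s^3 + 7.41*s^2 - 3.63*s + 2.3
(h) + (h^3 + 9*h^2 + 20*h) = h^3 + 9*h^2 + 21*h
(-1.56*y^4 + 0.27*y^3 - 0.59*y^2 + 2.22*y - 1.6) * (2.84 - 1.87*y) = 2.9172*y^5 - 4.9353*y^4 + 1.8701*y^3 - 5.827*y^2 + 9.2968*y - 4.544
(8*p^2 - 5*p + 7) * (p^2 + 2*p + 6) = 8*p^4 + 11*p^3 + 45*p^2 - 16*p + 42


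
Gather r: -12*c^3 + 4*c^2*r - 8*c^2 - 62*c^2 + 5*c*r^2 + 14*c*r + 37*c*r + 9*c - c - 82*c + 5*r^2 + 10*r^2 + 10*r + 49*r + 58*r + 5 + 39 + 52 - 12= -12*c^3 - 70*c^2 - 74*c + r^2*(5*c + 15) + r*(4*c^2 + 51*c + 117) + 84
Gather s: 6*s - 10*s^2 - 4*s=-10*s^2 + 2*s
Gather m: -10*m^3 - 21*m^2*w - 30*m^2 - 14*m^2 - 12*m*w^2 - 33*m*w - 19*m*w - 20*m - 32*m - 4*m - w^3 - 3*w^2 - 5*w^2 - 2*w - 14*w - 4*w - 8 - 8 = -10*m^3 + m^2*(-21*w - 44) + m*(-12*w^2 - 52*w - 56) - w^3 - 8*w^2 - 20*w - 16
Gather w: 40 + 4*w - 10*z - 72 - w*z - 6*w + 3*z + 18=w*(-z - 2) - 7*z - 14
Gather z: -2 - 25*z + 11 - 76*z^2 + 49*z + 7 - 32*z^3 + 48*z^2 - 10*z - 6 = -32*z^3 - 28*z^2 + 14*z + 10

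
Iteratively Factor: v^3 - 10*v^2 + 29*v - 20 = (v - 4)*(v^2 - 6*v + 5) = (v - 5)*(v - 4)*(v - 1)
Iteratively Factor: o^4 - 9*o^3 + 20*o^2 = (o - 4)*(o^3 - 5*o^2) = o*(o - 4)*(o^2 - 5*o) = o*(o - 5)*(o - 4)*(o)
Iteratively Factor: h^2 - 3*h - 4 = (h - 4)*(h + 1)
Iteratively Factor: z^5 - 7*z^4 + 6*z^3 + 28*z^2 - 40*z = (z + 2)*(z^4 - 9*z^3 + 24*z^2 - 20*z) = (z - 5)*(z + 2)*(z^3 - 4*z^2 + 4*z) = (z - 5)*(z - 2)*(z + 2)*(z^2 - 2*z) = z*(z - 5)*(z - 2)*(z + 2)*(z - 2)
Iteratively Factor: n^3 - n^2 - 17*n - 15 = (n + 3)*(n^2 - 4*n - 5) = (n - 5)*(n + 3)*(n + 1)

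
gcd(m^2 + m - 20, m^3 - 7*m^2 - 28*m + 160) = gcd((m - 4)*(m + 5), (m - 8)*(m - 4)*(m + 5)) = m^2 + m - 20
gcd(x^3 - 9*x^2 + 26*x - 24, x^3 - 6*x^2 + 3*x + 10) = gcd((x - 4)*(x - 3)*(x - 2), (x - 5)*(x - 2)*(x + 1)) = x - 2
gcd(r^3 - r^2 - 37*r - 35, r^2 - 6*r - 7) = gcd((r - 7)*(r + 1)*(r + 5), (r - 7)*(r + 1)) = r^2 - 6*r - 7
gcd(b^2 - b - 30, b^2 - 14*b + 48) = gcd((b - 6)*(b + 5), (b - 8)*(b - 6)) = b - 6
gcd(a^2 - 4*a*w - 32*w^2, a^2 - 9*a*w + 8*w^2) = -a + 8*w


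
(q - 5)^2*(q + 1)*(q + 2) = q^4 - 7*q^3 - 3*q^2 + 55*q + 50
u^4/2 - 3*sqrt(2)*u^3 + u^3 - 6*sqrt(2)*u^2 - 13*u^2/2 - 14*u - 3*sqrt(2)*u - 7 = (u/2 + 1/2)*(u + 1)*(u - 7*sqrt(2))*(u + sqrt(2))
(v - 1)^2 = v^2 - 2*v + 1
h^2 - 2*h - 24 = (h - 6)*(h + 4)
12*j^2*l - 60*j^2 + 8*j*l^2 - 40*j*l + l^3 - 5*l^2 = (2*j + l)*(6*j + l)*(l - 5)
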